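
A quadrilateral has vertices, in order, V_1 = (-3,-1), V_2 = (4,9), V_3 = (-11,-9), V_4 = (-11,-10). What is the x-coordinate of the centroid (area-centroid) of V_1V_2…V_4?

-55/12

Apply Gauss's area formula. First the cross-terms c_i = x_i·y_{i+1} − x_{i+1}·y_i:
  -23, 63, 11, -19  ⇒  2A = 32, A = 16.
Then Σ (x_i + x_{i+1})·c_i = -440, so x̄ = -440 / (6·16) = -55/12.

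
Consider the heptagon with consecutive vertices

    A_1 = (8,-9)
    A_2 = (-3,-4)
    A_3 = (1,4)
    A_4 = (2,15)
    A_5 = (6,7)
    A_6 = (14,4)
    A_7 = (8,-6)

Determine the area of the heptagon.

Apply the shoelace formula: 2A = Σ (x_i·y_{i+1} − x_{i+1}·y_i), indices taken mod 7.
A_1→A_2: (8)(-4) − (-3)(-9) = -59
A_2→A_3: (-3)(4) − (1)(-4) = -8
A_3→A_4: (1)(15) − (2)(4) = 7
A_4→A_5: (2)(7) − (6)(15) = -76
A_5→A_6: (6)(4) − (14)(7) = -74
A_6→A_7: (14)(-6) − (8)(4) = -116
A_7→A_1: (8)(-9) − (8)(-6) = -24
Σ = -350
Area = |Σ|/2 = 175.

175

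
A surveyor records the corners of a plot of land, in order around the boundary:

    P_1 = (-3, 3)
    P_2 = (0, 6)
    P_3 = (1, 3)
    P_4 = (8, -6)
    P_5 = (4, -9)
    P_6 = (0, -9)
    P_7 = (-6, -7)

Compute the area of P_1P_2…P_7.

115.5

Apply Gauss's area formula: 2A = Σ (x_i·y_{i+1} − x_{i+1}·y_i), indices taken mod 7.
Cross-terms: -18, -6, -30, -48, -36, -54, -39  ⇒  Σ = -231
Area = |Σ|/2 = 115.5.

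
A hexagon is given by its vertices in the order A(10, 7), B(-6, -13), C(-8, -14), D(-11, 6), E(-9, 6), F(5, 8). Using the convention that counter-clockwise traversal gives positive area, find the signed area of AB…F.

Apply the shoelace formula: 2A = Σ (x_i·y_{i+1} − x_{i+1}·y_i), indices taken mod 6.
Σ = (-88) + (-20) + (-202) + (-12) + (-102) + (-45) = -469
Signed area = Σ/2 = -234.5 (negative ⇒ clockwise traversal).

-234.5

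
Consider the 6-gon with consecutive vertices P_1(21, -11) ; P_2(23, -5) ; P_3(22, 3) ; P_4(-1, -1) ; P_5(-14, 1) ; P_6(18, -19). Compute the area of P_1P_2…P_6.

Apply the shoelace formula: 2A = Σ (x_i·y_{i+1} − x_{i+1}·y_i), indices taken mod 6.
P_1→P_2: (21)(-5) − (23)(-11) = 148
P_2→P_3: (23)(3) − (22)(-5) = 179
P_3→P_4: (22)(-1) − (-1)(3) = -19
P_4→P_5: (-1)(1) − (-14)(-1) = -15
P_5→P_6: (-14)(-19) − (18)(1) = 248
P_6→P_1: (18)(-11) − (21)(-19) = 201
Σ = 742
Area = |Σ|/2 = 371.

371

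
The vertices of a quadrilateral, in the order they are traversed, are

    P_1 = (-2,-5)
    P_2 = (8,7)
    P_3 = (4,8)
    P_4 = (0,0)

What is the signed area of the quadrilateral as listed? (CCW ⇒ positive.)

Apply Gauss's area formula: 2A = Σ (x_i·y_{i+1} − x_{i+1}·y_i), indices taken mod 4.
P_1→P_2: (-2)(7) − (8)(-5) = 26
P_2→P_3: (8)(8) − (4)(7) = 36
P_3→P_4: (4)(0) − (0)(8) = 0
P_4→P_1: (0)(-5) − (-2)(0) = 0
Σ = 62
Signed area = Σ/2 = 31 (positive ⇒ counter-clockwise traversal).

31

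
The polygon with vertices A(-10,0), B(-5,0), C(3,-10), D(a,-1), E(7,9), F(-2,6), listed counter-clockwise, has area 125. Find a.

The doubled signed area Σ (x_i y_{i+1} − x_{i+1} y_i) is linear in a.
With a=0 it equals 174; the coefficient of a is 19 (from the two edges through D).
So 19·a + 174 = 2·125 = 250 ⇒ a = 4.

4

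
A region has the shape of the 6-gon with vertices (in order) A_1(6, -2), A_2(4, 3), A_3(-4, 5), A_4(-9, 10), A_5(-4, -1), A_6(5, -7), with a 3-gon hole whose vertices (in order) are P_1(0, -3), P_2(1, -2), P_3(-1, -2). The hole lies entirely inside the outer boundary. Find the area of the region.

87.5

Outer boundary:
Apply the shoelace formula: 2A = Σ (x_i·y_{i+1} − x_{i+1}·y_i), indices taken mod 6.
Σ = (26) + (32) + (5) + (49) + (33) + (32) = 177
Area = |Σ|/2 = 88.5.
Hole:
Apply the surveyor's formula: 2A = Σ (x_i·y_{i+1} − x_{i+1}·y_i), indices taken mod 3.
Σ = (3) + (-4) + (3) = 2
Area = |Σ|/2 = 1.
Net area = 88.5 − 1 = 87.5.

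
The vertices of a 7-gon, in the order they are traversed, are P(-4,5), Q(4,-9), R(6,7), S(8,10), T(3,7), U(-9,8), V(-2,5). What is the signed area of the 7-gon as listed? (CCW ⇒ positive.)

98

Cross-terms: 16, 82, 4, 26, 87, -29, 10  ⇒  Σ = 196
Signed area = Σ/2 = 98 (positive ⇒ counter-clockwise traversal).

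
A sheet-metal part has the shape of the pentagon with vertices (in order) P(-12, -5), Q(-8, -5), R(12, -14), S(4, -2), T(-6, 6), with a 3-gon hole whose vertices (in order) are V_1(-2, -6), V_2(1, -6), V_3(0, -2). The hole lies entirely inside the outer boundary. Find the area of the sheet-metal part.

163

Outer boundary:
Apply Gauss's area formula: 2A = Σ (x_i·y_{i+1} − x_{i+1}·y_i), indices taken mod 5.
P→Q: (-12)(-5) − (-8)(-5) = 20
Q→R: (-8)(-14) − (12)(-5) = 172
R→S: (12)(-2) − (4)(-14) = 32
S→T: (4)(6) − (-6)(-2) = 12
T→P: (-6)(-5) − (-12)(6) = 102
Σ = 338
Area = |Σ|/2 = 169.
Hole:
Σ = (18) + (-2) + (-4) = 12
Area = |Σ|/2 = 6.
Net area = 169 − 6 = 163.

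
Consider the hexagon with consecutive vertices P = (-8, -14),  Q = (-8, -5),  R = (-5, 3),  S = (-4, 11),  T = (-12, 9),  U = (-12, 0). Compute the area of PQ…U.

Apply the shoelace (surveyor's) formula: 2A = Σ (x_i·y_{i+1} − x_{i+1}·y_i), indices taken mod 6.
Cross-terms: -72, -49, -43, 96, 108, 168  ⇒  Σ = 208
Area = |Σ|/2 = 104.

104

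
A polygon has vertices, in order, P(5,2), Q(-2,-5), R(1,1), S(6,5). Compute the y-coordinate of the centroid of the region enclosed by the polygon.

23/48

Apply the shoelace formula. First the cross-terms c_i = x_i·y_{i+1} − x_{i+1}·y_i:
  -21, 3, -1, -13  ⇒  2A = -32, A = -16.
Then Σ (y_i + y_{i+1})·c_i = -46, so ȳ = -46 / (6·(-16)) = 23/48.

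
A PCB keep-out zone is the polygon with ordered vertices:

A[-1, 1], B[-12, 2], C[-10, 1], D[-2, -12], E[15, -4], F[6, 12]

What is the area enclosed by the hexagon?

275

Apply the shoelace (surveyor's) formula: 2A = Σ (x_i·y_{i+1} − x_{i+1}·y_i), indices taken mod 6.
Cross-terms: 10, 8, 122, 188, 204, 18  ⇒  Σ = 550
Area = |Σ|/2 = 275.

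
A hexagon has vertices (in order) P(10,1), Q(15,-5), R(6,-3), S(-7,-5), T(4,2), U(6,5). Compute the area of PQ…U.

Apply the shoelace formula: 2A = Σ (x_i·y_{i+1} − x_{i+1}·y_i), indices taken mod 6.
Σ = (-65) + (-15) + (-51) + (6) + (8) + (-44) = -161
Area = |Σ|/2 = 80.5.

80.5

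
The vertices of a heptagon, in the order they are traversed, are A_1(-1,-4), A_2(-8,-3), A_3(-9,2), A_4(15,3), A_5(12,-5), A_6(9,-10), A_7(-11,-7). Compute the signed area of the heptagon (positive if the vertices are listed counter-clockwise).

Apply Gauss's area formula: 2A = Σ (x_i·y_{i+1} − x_{i+1}·y_i), indices taken mod 7.
A_1→A_2: (-1)(-3) − (-8)(-4) = -29
A_2→A_3: (-8)(2) − (-9)(-3) = -43
A_3→A_4: (-9)(3) − (15)(2) = -57
A_4→A_5: (15)(-5) − (12)(3) = -111
A_5→A_6: (12)(-10) − (9)(-5) = -75
A_6→A_7: (9)(-7) − (-11)(-10) = -173
A_7→A_1: (-11)(-4) − (-1)(-7) = 37
Σ = -451
Signed area = Σ/2 = -225.5 (negative ⇒ clockwise traversal).

-225.5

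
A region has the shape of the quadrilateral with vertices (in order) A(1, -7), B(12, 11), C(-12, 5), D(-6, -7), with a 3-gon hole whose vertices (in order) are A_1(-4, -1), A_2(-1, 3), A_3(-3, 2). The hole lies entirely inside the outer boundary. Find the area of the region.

222.5

Outer boundary:
Apply the surveyor's formula: 2A = Σ (x_i·y_{i+1} − x_{i+1}·y_i), indices taken mod 4.
Cross-terms: 95, 192, 114, 49  ⇒  Σ = 450
Area = |Σ|/2 = 225.
Hole:
Apply Gauss's area formula: 2A = Σ (x_i·y_{i+1} − x_{i+1}·y_i), indices taken mod 3.
Cross-terms: -13, 7, 11  ⇒  Σ = 5
Area = |Σ|/2 = 2.5.
Net area = 225 − 2.5 = 222.5.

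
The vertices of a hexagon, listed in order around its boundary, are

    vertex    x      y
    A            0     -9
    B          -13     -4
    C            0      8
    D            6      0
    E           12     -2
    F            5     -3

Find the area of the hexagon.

Apply the shoelace formula: 2A = Σ (x_i·y_{i+1} − x_{i+1}·y_i), indices taken mod 6.
Σ = (-117) + (-104) + (-48) + (-12) + (-26) + (-45) = -352
Area = |Σ|/2 = 176.

176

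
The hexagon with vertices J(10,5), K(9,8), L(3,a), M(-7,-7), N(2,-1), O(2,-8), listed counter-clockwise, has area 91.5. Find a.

Write out the shoelace sum; only the two edges meeting at L involve a:
2·Area = [(9·a − 3·8) + (3·(-7) − (-7)·a)] + 132
       = 16·a + 87 = 183
⇒ a = 6.

6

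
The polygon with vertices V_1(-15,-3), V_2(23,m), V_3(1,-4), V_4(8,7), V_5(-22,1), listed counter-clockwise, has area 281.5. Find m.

Write out the shoelace sum; only the two edges meeting at V_2 involve m:
2·Area = [((-15)·m − 23·(-3)) + (23·(-4) − 1·m)] + 282
       = -16·m + 259 = 563
⇒ m = -19.

-19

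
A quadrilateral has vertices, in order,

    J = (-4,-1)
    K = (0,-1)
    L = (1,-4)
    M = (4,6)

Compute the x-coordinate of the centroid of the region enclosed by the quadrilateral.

Apply the shoelace formula. First the cross-terms c_i = x_i·y_{i+1} − x_{i+1}·y_i:
  4, 1, 22, 20  ⇒  2A = 47, A = 23.5.
Then Σ (x_i + x_{i+1})·c_i = 95, so x̄ = 95 / (6·23.5) = 95/141.

95/141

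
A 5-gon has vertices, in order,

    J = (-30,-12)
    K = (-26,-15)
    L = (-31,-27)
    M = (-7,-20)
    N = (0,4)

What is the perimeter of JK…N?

102

|JK| = √((4)² + (-3)²) = √25 = 5
|KL| = √((-5)² + (-12)²) = √169 = 13
|LM| = √((24)² + (7)²) = √625 = 25
|MN| = √((7)² + (24)²) = √625 = 25
|NJ| = √((-30)² + (-16)²) = √1156 = 34
Perimeter = 5 + 13 + 25 + 25 + 34 = 102.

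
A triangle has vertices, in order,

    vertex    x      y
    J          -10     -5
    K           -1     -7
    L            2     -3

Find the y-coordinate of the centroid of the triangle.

Apply the shoelace (surveyor's) formula. First the cross-terms c_i = x_i·y_{i+1} − x_{i+1}·y_i:
  65, 17, -40  ⇒  2A = 42, A = 21.
Then Σ (y_i + y_{i+1})·c_i = -630, so ȳ = -630 / (6·21) = -5.

-5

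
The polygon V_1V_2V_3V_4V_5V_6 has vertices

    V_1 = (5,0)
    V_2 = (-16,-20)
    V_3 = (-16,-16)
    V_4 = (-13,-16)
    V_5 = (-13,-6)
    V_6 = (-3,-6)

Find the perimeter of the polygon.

66

|V_1V_2| = √((-21)² + (-20)²) = √841 = 29
|V_2V_3| = √((0)² + (4)²) = √16 = 4
|V_3V_4| = √((3)² + (0)²) = √9 = 3
|V_4V_5| = √((0)² + (10)²) = √100 = 10
|V_5V_6| = √((10)² + (0)²) = √100 = 10
|V_6V_1| = √((8)² + (6)²) = √100 = 10
Perimeter = 29 + 4 + 3 + 10 + 10 + 10 = 66.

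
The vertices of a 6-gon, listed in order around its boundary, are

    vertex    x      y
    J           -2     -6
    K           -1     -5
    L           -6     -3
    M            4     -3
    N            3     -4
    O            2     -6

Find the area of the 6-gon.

17

Apply the shoelace formula: 2A = Σ (x_i·y_{i+1} − x_{i+1}·y_i), indices taken mod 6.
Σ = (4) + (-27) + (30) + (-7) + (-10) + (-24) = -34
Area = |Σ|/2 = 17.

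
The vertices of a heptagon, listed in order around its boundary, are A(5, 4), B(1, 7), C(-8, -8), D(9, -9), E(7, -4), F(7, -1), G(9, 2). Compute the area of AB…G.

Apply the shoelace formula: 2A = Σ (x_i·y_{i+1} − x_{i+1}·y_i), indices taken mod 7.
Σ = (31) + (48) + (144) + (27) + (21) + (23) + (26) = 320
Area = |Σ|/2 = 160.

160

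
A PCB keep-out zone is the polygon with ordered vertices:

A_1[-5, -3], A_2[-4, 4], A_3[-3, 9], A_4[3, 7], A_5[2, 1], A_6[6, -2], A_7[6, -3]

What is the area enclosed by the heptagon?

Apply the shoelace formula: 2A = Σ (x_i·y_{i+1} − x_{i+1}·y_i), indices taken mod 7.
Σ = (-32) + (-24) + (-48) + (-11) + (-10) + (-6) + (-33) = -164
Area = |Σ|/2 = 82.

82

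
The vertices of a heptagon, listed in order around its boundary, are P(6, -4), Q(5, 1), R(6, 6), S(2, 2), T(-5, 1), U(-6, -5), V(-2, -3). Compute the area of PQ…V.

63.5

Σ = (26) + (24) + (0) + (12) + (31) + (8) + (26) = 127
Area = |Σ|/2 = 63.5.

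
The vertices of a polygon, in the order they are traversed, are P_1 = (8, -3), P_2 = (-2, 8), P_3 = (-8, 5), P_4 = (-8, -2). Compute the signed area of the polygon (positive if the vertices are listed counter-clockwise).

P_1→P_2: (8)(8) − (-2)(-3) = 58
P_2→P_3: (-2)(5) − (-8)(8) = 54
P_3→P_4: (-8)(-2) − (-8)(5) = 56
P_4→P_1: (-8)(-3) − (8)(-2) = 40
Σ = 208
Signed area = Σ/2 = 104 (positive ⇒ counter-clockwise traversal).

104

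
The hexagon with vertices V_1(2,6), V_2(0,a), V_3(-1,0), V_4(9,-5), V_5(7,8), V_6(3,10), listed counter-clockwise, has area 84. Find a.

Write out the shoelace sum; only the two edges meeting at V_2 involve a:
2·Area = [(2·a − 0·6) + (0·0 − (-1)·a)] + 156
       = 3·a + 156 = 168
⇒ a = 4.

4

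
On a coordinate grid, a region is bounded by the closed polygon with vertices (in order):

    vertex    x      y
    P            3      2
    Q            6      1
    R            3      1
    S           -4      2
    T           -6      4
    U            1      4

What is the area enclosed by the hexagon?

19

Cross-terms: -9, 3, 10, -4, -28, -10  ⇒  Σ = -38
Area = |Σ|/2 = 19.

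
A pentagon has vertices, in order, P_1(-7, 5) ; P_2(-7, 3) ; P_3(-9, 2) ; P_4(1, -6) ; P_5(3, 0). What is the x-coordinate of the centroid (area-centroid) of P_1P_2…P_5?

-101/42

Apply the shoelace formula. First the cross-terms c_i = x_i·y_{i+1} − x_{i+1}·y_i:
  14, 13, 52, 18, 15  ⇒  2A = 112, A = 56.
Then Σ (x_i + x_{i+1})·c_i = -808, so x̄ = -808 / (6·56) = -101/42.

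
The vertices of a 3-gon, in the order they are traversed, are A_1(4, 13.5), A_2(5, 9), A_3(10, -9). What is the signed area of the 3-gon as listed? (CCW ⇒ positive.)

2.25

Apply Gauss's area formula: 2A = Σ (x_i·y_{i+1} − x_{i+1}·y_i), indices taken mod 3.
Σ = (-31.5) + (-135) + (171) = 4.5
Signed area = Σ/2 = 2.25 (positive ⇒ counter-clockwise traversal).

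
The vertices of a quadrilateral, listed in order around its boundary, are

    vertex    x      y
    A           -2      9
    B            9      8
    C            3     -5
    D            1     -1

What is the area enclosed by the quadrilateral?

Cross-terms: -97, -69, 2, 7  ⇒  Σ = -157
Area = |Σ|/2 = 78.5.

78.5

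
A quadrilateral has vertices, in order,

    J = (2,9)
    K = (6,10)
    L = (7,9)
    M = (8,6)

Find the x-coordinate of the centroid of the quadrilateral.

5.5

Apply the shoelace formula. First the cross-terms c_i = x_i·y_{i+1} − x_{i+1}·y_i:
  -34, -16, -30, 60  ⇒  2A = -20, A = -10.
Then Σ (x_i + x_{i+1})·c_i = -330, so x̄ = -330 / (6·(-10)) = 5.5.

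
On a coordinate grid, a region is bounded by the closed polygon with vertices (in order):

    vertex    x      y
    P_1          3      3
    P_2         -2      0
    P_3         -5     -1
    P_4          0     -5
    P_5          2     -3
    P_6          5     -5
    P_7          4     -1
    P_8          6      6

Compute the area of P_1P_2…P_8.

46.5

Apply the shoelace (surveyor's) formula: 2A = Σ (x_i·y_{i+1} − x_{i+1}·y_i), indices taken mod 8.
P_1→P_2: (3)(0) − (-2)(3) = 6
P_2→P_3: (-2)(-1) − (-5)(0) = 2
P_3→P_4: (-5)(-5) − (0)(-1) = 25
P_4→P_5: (0)(-3) − (2)(-5) = 10
P_5→P_6: (2)(-5) − (5)(-3) = 5
P_6→P_7: (5)(-1) − (4)(-5) = 15
P_7→P_8: (4)(6) − (6)(-1) = 30
P_8→P_1: (6)(3) − (3)(6) = 0
Σ = 93
Area = |Σ|/2 = 46.5.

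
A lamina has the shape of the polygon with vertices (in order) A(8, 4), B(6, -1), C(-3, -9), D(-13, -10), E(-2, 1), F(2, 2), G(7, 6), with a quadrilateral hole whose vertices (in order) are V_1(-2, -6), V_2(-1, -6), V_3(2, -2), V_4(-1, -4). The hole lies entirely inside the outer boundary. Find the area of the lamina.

Outer boundary:
A→B: (8)(-1) − (6)(4) = -32
B→C: (6)(-9) − (-3)(-1) = -57
C→D: (-3)(-10) − (-13)(-9) = -87
D→E: (-13)(1) − (-2)(-10) = -33
E→F: (-2)(2) − (2)(1) = -6
F→G: (2)(6) − (7)(2) = -2
G→A: (7)(4) − (8)(6) = -20
Σ = -237
Area = |Σ|/2 = 118.5.
Hole:
Apply the shoelace formula: 2A = Σ (x_i·y_{i+1} − x_{i+1}·y_i), indices taken mod 4.
V_1→V_2: (-2)(-6) − (-1)(-6) = 6
V_2→V_3: (-1)(-2) − (2)(-6) = 14
V_3→V_4: (2)(-4) − (-1)(-2) = -10
V_4→V_1: (-1)(-6) − (-2)(-4) = -2
Σ = 8
Area = |Σ|/2 = 4.
Net area = 118.5 − 4 = 114.5.

114.5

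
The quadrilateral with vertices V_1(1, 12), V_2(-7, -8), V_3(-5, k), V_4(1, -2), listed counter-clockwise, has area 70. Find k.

-10

Write out the shoelace sum; only the two edges meeting at V_3 involve k:
2·Area = [((-7)·k − (-5)·(-8)) + ((-5)·(-2) − 1·k)] + 90
       = -8·k + 60 = 140
⇒ k = -10.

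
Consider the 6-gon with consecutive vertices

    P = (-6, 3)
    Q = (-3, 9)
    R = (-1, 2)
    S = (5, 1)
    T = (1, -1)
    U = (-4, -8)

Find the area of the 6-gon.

Apply Gauss's area formula: 2A = Σ (x_i·y_{i+1} − x_{i+1}·y_i), indices taken mod 6.
P→Q: (-6)(9) − (-3)(3) = -45
Q→R: (-3)(2) − (-1)(9) = 3
R→S: (-1)(1) − (5)(2) = -11
S→T: (5)(-1) − (1)(1) = -6
T→U: (1)(-8) − (-4)(-1) = -12
U→P: (-4)(3) − (-6)(-8) = -60
Σ = -131
Area = |Σ|/2 = 65.5.

65.5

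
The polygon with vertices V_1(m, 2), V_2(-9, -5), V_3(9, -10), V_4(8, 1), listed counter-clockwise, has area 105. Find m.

Write out the shoelace sum; only the two edges meeting at V_1 involve m:
2·Area = [(8·2 − m·1) + (m·(-5) − (-9)·2)] + 224
       = -6·m + 258 = 210
⇒ m = 8.

8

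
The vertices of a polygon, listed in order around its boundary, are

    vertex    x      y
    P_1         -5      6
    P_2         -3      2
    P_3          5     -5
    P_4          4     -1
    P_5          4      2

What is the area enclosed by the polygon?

Apply Gauss's area formula: 2A = Σ (x_i·y_{i+1} − x_{i+1}·y_i), indices taken mod 5.
P_1→P_2: (-5)(2) − (-3)(6) = 8
P_2→P_3: (-3)(-5) − (5)(2) = 5
P_3→P_4: (5)(-1) − (4)(-5) = 15
P_4→P_5: (4)(2) − (4)(-1) = 12
P_5→P_1: (4)(6) − (-5)(2) = 34
Σ = 74
Area = |Σ|/2 = 37.

37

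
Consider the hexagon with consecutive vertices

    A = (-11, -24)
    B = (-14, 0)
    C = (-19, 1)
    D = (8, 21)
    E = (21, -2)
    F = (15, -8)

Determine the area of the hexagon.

A→B: (-11)(0) − (-14)(-24) = -336
B→C: (-14)(1) − (-19)(0) = -14
C→D: (-19)(21) − (8)(1) = -407
D→E: (8)(-2) − (21)(21) = -457
E→F: (21)(-8) − (15)(-2) = -138
F→A: (15)(-24) − (-11)(-8) = -448
Σ = -1800
Area = |Σ|/2 = 900.

900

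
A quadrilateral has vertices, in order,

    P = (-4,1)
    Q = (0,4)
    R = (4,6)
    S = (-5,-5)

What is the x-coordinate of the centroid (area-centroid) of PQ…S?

-215/141

Apply Gauss's area formula. First the cross-terms c_i = x_i·y_{i+1} − x_{i+1}·y_i:
  -16, -16, 10, -25  ⇒  2A = -47, A = -23.5.
Then Σ (x_i + x_{i+1})·c_i = 215, so x̄ = 215 / (6·(-23.5)) = -215/141.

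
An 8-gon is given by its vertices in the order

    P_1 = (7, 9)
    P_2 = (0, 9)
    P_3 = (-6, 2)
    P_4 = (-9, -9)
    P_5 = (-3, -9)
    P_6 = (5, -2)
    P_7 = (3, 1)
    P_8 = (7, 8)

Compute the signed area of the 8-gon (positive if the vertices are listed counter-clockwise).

164.5

Apply the shoelace formula: 2A = Σ (x_i·y_{i+1} − x_{i+1}·y_i), indices taken mod 8.
Σ = (63) + (54) + (72) + (54) + (51) + (11) + (17) + (7) = 329
Signed area = Σ/2 = 164.5 (positive ⇒ counter-clockwise traversal).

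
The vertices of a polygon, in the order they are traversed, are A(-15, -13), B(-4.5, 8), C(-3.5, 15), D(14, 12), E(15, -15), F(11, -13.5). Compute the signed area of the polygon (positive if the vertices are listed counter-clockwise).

-621.5

Σ = (-178.5) + (-39.5) + (-252) + (-390) + (-37.5) + (-345.5) = -1243
Signed area = Σ/2 = -621.5 (negative ⇒ clockwise traversal).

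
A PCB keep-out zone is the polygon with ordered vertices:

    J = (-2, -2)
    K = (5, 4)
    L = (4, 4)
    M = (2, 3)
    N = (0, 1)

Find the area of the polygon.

7

Σ = (2) + (4) + (4) + (2) + (2) = 14
Area = |Σ|/2 = 7.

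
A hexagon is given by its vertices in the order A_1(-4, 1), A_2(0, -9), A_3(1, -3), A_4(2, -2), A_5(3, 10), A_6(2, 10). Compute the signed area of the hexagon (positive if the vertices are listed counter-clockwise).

Σ = (36) + (9) + (4) + (26) + (10) + (42) = 127
Signed area = Σ/2 = 63.5 (positive ⇒ counter-clockwise traversal).

63.5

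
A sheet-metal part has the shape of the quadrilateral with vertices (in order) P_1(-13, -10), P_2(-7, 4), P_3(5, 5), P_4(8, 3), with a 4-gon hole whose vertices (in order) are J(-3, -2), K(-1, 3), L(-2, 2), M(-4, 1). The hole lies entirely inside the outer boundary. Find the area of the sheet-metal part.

Outer boundary:
Apply the surveyor's formula: 2A = Σ (x_i·y_{i+1} − x_{i+1}·y_i), indices taken mod 4.
P_1→P_2: (-13)(4) − (-7)(-10) = -122
P_2→P_3: (-7)(5) − (5)(4) = -55
P_3→P_4: (5)(3) − (8)(5) = -25
P_4→P_1: (8)(-10) − (-13)(3) = -41
Σ = -243
Area = |Σ|/2 = 121.5.
Hole:
Σ = (-11) + (4) + (6) + (11) = 10
Area = |Σ|/2 = 5.
Net area = 121.5 − 5 = 116.5.

116.5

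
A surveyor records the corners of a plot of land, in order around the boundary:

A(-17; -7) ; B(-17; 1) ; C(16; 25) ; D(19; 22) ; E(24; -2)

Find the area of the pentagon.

734

A→B: (-17)(1) − (-17)(-7) = -136
B→C: (-17)(25) − (16)(1) = -441
C→D: (16)(22) − (19)(25) = -123
D→E: (19)(-2) − (24)(22) = -566
E→A: (24)(-7) − (-17)(-2) = -202
Σ = -1468
Area = |Σ|/2 = 734.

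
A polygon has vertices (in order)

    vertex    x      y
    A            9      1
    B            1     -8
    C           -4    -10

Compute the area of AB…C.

14.5

Apply the surveyor's formula: 2A = Σ (x_i·y_{i+1} − x_{i+1}·y_i), indices taken mod 3.
Cross-terms: -73, -42, 86  ⇒  Σ = -29
Area = |Σ|/2 = 14.5.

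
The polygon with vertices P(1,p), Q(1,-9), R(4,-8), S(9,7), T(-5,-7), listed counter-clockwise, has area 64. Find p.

-5

Write out the shoelace sum; only the two edges meeting at P involve p:
2·Area = [((-5)·p − 1·(-7)) + (1·(-9) − 1·p)] + 100
       = -6·p + 98 = 128
⇒ p = -5.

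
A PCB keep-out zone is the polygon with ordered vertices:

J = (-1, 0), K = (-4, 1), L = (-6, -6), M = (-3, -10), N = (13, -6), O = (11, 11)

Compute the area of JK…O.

J→K: (-1)(1) − (-4)(0) = -1
K→L: (-4)(-6) − (-6)(1) = 30
L→M: (-6)(-10) − (-3)(-6) = 42
M→N: (-3)(-6) − (13)(-10) = 148
N→O: (13)(11) − (11)(-6) = 209
O→J: (11)(0) − (-1)(11) = 11
Σ = 439
Area = |Σ|/2 = 219.5.

219.5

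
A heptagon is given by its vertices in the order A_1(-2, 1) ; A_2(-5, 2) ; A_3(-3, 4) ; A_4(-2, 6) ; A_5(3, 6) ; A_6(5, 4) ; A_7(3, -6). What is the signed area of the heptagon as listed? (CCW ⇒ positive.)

Apply the shoelace formula: 2A = Σ (x_i·y_{i+1} − x_{i+1}·y_i), indices taken mod 7.
A_1→A_2: (-2)(2) − (-5)(1) = 1
A_2→A_3: (-5)(4) − (-3)(2) = -14
A_3→A_4: (-3)(6) − (-2)(4) = -10
A_4→A_5: (-2)(6) − (3)(6) = -30
A_5→A_6: (3)(4) − (5)(6) = -18
A_6→A_7: (5)(-6) − (3)(4) = -42
A_7→A_1: (3)(1) − (-2)(-6) = -9
Σ = -122
Signed area = Σ/2 = -61 (negative ⇒ clockwise traversal).

-61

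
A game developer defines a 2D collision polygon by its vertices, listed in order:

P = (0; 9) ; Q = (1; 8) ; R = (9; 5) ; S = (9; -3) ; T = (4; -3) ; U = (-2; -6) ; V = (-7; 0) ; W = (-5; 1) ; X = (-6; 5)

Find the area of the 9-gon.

Σ = (-9) + (-67) + (-72) + (-15) + (-30) + (-42) + (-7) + (-19) + (-54) = -315
Area = |Σ|/2 = 157.5.

157.5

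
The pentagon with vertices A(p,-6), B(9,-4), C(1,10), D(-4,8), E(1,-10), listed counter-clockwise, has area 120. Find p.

Write out the shoelace sum; only the two edges meeting at A involve p:
2·Area = [(1·(-6) − p·(-10)) + (p·(-4) − 9·(-6))] + 174
       = 6·p + 222 = 240
⇒ p = 3.

3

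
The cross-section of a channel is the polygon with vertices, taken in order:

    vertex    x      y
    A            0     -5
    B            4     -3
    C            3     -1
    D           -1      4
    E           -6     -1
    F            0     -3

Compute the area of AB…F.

Apply the shoelace formula: 2A = Σ (x_i·y_{i+1} − x_{i+1}·y_i), indices taken mod 6.
Σ = (20) + (5) + (11) + (25) + (18) + (0) = 79
Area = |Σ|/2 = 39.5.

39.5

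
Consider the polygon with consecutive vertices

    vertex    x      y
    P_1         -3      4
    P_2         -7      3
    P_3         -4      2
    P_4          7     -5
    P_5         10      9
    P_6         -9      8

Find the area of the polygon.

142.5

Apply the shoelace formula: 2A = Σ (x_i·y_{i+1} − x_{i+1}·y_i), indices taken mod 6.
P_1→P_2: (-3)(3) − (-7)(4) = 19
P_2→P_3: (-7)(2) − (-4)(3) = -2
P_3→P_4: (-4)(-5) − (7)(2) = 6
P_4→P_5: (7)(9) − (10)(-5) = 113
P_5→P_6: (10)(8) − (-9)(9) = 161
P_6→P_1: (-9)(4) − (-3)(8) = -12
Σ = 285
Area = |Σ|/2 = 142.5.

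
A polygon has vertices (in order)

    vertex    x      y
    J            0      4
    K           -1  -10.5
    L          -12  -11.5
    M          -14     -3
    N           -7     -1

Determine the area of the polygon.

Apply the shoelace formula: 2A = Σ (x_i·y_{i+1} − x_{i+1}·y_i), indices taken mod 5.
Σ = (4) + (-114.5) + (-125) + (-7) + (-28) = -270.5
Area = |Σ|/2 = 135.25.

135.25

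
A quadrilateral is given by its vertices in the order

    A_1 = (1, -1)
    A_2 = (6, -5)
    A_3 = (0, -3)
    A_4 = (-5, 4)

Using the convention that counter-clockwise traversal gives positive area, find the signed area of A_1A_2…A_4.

-15.5

Apply the surveyor's formula: 2A = Σ (x_i·y_{i+1} − x_{i+1}·y_i), indices taken mod 4.
A_1→A_2: (1)(-5) − (6)(-1) = 1
A_2→A_3: (6)(-3) − (0)(-5) = -18
A_3→A_4: (0)(4) − (-5)(-3) = -15
A_4→A_1: (-5)(-1) − (1)(4) = 1
Σ = -31
Signed area = Σ/2 = -15.5 (negative ⇒ clockwise traversal).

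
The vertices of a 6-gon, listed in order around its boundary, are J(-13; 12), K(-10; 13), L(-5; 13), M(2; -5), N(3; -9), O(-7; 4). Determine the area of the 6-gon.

100.5

Apply the shoelace formula: 2A = Σ (x_i·y_{i+1} − x_{i+1}·y_i), indices taken mod 6.
Σ = (-49) + (-65) + (-1) + (-3) + (-51) + (-32) = -201
Area = |Σ|/2 = 100.5.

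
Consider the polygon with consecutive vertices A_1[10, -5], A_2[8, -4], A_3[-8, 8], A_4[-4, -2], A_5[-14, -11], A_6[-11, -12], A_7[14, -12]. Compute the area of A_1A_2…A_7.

Apply Gauss's area formula: 2A = Σ (x_i·y_{i+1} − x_{i+1}·y_i), indices taken mod 7.
Cross-terms: 0, 32, 48, 16, 47, 300, 50  ⇒  Σ = 493
Area = |Σ|/2 = 246.5.

246.5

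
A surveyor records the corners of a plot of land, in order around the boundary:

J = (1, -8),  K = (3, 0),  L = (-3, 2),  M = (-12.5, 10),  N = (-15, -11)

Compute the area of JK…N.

Apply the shoelace formula: 2A = Σ (x_i·y_{i+1} − x_{i+1}·y_i), indices taken mod 5.
Σ = (24) + (6) + (-5) + (287.5) + (131) = 443.5
Area = |Σ|/2 = 221.75.

221.75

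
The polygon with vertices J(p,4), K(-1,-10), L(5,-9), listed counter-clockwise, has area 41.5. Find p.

0

The doubled signed area Σ (x_i y_{i+1} − x_{i+1} y_i) is linear in p.
With p=0 it equals 83; the coefficient of p is -1 (from the two edges through J).
So -1·p + 83 = 2·41.5 = 83 ⇒ p = 0.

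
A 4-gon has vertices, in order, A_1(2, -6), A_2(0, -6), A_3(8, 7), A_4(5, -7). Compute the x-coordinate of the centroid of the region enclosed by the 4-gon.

935/213

Apply Gauss's area formula. First the cross-terms c_i = x_i·y_{i+1} − x_{i+1}·y_i:
  -12, 48, -91, -16  ⇒  2A = -71, A = -35.5.
Then Σ (x_i + x_{i+1})·c_i = -935, so x̄ = -935 / (6·(-35.5)) = 935/213.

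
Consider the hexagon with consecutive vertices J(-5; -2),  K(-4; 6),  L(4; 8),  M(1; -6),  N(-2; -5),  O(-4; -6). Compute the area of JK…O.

86.5

Apply the shoelace formula: 2A = Σ (x_i·y_{i+1} − x_{i+1}·y_i), indices taken mod 6.
J→K: (-5)(6) − (-4)(-2) = -38
K→L: (-4)(8) − (4)(6) = -56
L→M: (4)(-6) − (1)(8) = -32
M→N: (1)(-5) − (-2)(-6) = -17
N→O: (-2)(-6) − (-4)(-5) = -8
O→J: (-4)(-2) − (-5)(-6) = -22
Σ = -173
Area = |Σ|/2 = 86.5.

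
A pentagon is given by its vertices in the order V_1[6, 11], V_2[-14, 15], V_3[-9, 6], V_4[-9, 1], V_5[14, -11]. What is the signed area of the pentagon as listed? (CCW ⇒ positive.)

322.5

Apply Gauss's area formula: 2A = Σ (x_i·y_{i+1} − x_{i+1}·y_i), indices taken mod 5.
V_1→V_2: (6)(15) − (-14)(11) = 244
V_2→V_3: (-14)(6) − (-9)(15) = 51
V_3→V_4: (-9)(1) − (-9)(6) = 45
V_4→V_5: (-9)(-11) − (14)(1) = 85
V_5→V_1: (14)(11) − (6)(-11) = 220
Σ = 645
Signed area = Σ/2 = 322.5 (positive ⇒ counter-clockwise traversal).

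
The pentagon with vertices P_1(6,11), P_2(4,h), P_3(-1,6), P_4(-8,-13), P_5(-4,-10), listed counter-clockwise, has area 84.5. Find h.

The doubled signed area Σ (x_i y_{i+1} − x_{i+1} y_i) is linear in h.
With h=0 it equals 85; the coefficient of h is 7 (from the two edges through P_2).
So 7·h + 85 = 2·84.5 = 169 ⇒ h = 12.

12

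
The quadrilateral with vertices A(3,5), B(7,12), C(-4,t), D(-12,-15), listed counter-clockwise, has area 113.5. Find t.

7

The doubled signed area Σ (x_i y_{i+1} − x_{i+1} y_i) is linear in t.
With t=0 it equals 94; the coefficient of t is 19 (from the two edges through C).
So 19·t + 94 = 2·113.5 = 227 ⇒ t = 7.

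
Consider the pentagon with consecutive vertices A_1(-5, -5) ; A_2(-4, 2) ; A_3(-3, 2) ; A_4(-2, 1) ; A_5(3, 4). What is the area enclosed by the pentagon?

18.5

Cross-terms: -30, -2, 1, -11, 5  ⇒  Σ = -37
Area = |Σ|/2 = 18.5.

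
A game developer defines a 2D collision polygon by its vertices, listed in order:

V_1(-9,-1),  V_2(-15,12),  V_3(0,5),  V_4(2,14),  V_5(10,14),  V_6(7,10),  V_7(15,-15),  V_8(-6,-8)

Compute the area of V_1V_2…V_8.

424.5

Apply Gauss's area formula: 2A = Σ (x_i·y_{i+1} − x_{i+1}·y_i), indices taken mod 8.
Σ = (-123) + (-75) + (-10) + (-112) + (2) + (-255) + (-210) + (-66) = -849
Area = |Σ|/2 = 424.5.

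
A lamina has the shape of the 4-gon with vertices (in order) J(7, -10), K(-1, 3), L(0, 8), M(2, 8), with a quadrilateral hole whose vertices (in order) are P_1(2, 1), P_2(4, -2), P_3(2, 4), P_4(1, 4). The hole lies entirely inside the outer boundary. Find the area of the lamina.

40

Outer boundary:
Cross-terms: 11, -8, -16, -76  ⇒  Σ = -89
Area = |Σ|/2 = 44.5.
Hole:
Apply the surveyor's formula: 2A = Σ (x_i·y_{i+1} − x_{i+1}·y_i), indices taken mod 4.
Σ = (-8) + (20) + (4) + (-7) = 9
Area = |Σ|/2 = 4.5.
Net area = 44.5 − 4.5 = 40.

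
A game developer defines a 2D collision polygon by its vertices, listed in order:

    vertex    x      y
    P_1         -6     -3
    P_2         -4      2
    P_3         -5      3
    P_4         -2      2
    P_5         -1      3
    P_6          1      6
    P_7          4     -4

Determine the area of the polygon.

Apply Gauss's area formula: 2A = Σ (x_i·y_{i+1} − x_{i+1}·y_i), indices taken mod 7.
Cross-terms: -24, -2, -4, -4, -9, -28, -36  ⇒  Σ = -107
Area = |Σ|/2 = 53.5.

53.5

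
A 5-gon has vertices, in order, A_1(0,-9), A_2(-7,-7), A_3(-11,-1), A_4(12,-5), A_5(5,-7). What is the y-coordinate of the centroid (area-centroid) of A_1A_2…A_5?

Apply the shoelace (surveyor's) formula. First the cross-terms c_i = x_i·y_{i+1} − x_{i+1}·y_i:
  -63, -70, 67, -59, -45  ⇒  2A = -170, A = -85.
Then Σ (y_i + y_{i+1})·c_i = 2594, so ȳ = 2594 / (6·(-85)) = -1297/255.

-1297/255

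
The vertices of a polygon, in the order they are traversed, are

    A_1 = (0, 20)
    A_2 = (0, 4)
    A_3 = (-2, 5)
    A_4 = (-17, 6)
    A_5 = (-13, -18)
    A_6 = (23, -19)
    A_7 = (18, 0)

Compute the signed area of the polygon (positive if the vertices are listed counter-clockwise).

914

Σ = (0) + (8) + (73) + (384) + (661) + (342) + (360) = 1828
Signed area = Σ/2 = 914 (positive ⇒ counter-clockwise traversal).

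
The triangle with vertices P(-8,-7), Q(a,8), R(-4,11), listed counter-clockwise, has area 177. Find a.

15

Write out the shoelace sum; only the two edges meeting at Q involve a:
2·Area = [((-8)·8 − a·(-7)) + (a·11 − (-4)·8)] + 116
       = 18·a + 84 = 354
⇒ a = 15.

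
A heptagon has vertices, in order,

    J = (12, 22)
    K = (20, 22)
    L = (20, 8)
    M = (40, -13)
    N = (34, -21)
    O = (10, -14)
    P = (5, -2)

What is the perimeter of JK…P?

|JK| = √((8)² + (0)²) = √64 = 8
|KL| = √((0)² + (-14)²) = √196 = 14
|LM| = √((20)² + (-21)²) = √841 = 29
|MN| = √((-6)² + (-8)²) = √100 = 10
|NO| = √((-24)² + (7)²) = √625 = 25
|OP| = √((-5)² + (12)²) = √169 = 13
|PJ| = √((7)² + (24)²) = √625 = 25
Perimeter = 8 + 14 + 29 + 10 + 25 + 13 + 25 = 124.

124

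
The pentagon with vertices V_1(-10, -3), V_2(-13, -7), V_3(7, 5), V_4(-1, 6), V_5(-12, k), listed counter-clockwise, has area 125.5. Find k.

9

The doubled signed area Σ (x_i y_{i+1} − x_{i+1} y_i) is linear in k.
With k=0 it equals 170; the coefficient of k is 9 (from the two edges through V_5).
So 9·k + 170 = 2·125.5 = 251 ⇒ k = 9.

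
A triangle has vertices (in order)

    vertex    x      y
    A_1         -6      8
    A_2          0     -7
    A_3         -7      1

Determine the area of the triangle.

Apply the surveyor's formula: 2A = Σ (x_i·y_{i+1} − x_{i+1}·y_i), indices taken mod 3.
Σ = (42) + (-49) + (-50) = -57
Area = |Σ|/2 = 28.5.

28.5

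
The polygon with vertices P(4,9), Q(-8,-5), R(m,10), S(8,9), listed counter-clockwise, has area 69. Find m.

15

The doubled signed area Σ (x_i y_{i+1} − x_{i+1} y_i) is linear in m.
With m=0 it equals -72; the coefficient of m is 14 (from the two edges through R).
So 14·m + -72 = 2·69 = 138 ⇒ m = 15.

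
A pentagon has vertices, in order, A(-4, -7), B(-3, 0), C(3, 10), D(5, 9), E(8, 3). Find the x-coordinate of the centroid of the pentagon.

318/175

Apply Gauss's area formula. First the cross-terms c_i = x_i·y_{i+1} − x_{i+1}·y_i:
  -21, -30, -23, -57, -44  ⇒  2A = -175, A = -87.5.
Then Σ (x_i + x_{i+1})·c_i = -954, so x̄ = -954 / (6·(-87.5)) = 318/175.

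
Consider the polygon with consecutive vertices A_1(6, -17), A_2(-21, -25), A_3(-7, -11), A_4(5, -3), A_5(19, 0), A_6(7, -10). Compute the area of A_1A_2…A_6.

283.5

Σ = (-507) + (56) + (76) + (57) + (-190) + (-59) = -567
Area = |Σ|/2 = 283.5.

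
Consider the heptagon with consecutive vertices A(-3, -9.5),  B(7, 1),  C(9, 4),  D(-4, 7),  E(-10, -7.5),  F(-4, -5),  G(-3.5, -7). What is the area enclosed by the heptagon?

152.125

Apply Gauss's area formula: 2A = Σ (x_i·y_{i+1} − x_{i+1}·y_i), indices taken mod 7.
Cross-terms: 63.5, 19, 79, 100, 20, 10.5, 12.25  ⇒  Σ = 304.25
Area = |Σ|/2 = 152.125.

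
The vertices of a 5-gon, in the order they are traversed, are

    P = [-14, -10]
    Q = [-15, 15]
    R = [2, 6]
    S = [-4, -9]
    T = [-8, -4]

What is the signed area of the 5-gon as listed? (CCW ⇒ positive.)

-253

Σ = (-360) + (-120) + (6) + (-56) + (24) = -506
Signed area = Σ/2 = -253 (negative ⇒ clockwise traversal).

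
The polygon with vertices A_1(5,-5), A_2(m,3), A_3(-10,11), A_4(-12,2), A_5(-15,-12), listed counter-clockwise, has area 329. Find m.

Write out the shoelace sum; only the two edges meeting at A_2 involve m:
2·Area = [(5·3 − m·(-5)) + (m·11 − (-10)·3)] + 421
       = 16·m + 466 = 658
⇒ m = 12.

12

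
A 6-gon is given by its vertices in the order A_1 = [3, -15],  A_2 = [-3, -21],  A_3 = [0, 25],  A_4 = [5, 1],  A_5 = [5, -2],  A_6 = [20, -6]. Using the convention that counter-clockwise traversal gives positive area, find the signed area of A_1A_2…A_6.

-297.5

Σ = (-108) + (-75) + (-125) + (-15) + (10) + (-282) = -595
Signed area = Σ/2 = -297.5 (negative ⇒ clockwise traversal).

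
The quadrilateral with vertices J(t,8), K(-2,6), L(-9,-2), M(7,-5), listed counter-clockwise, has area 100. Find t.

1

Write out the shoelace sum; only the two edges meeting at J involve t:
2·Area = [(7·8 − t·(-5)) + (t·6 − (-2)·8)] + 117
       = 11·t + 189 = 200
⇒ t = 1.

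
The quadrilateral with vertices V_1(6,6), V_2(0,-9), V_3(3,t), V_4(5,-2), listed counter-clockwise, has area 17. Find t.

The doubled signed area Σ (x_i y_{i+1} − x_{i+1} y_i) is linear in t.
With t=0 it equals 9; the coefficient of t is -5 (from the two edges through V_3).
So -5·t + 9 = 2·17 = 34 ⇒ t = -5.

-5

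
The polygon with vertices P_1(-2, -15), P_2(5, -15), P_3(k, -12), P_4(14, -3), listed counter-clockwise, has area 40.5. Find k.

7

Write out the shoelace sum; only the two edges meeting at P_3 involve k:
2·Area = [(5·(-12) − k·(-15)) + (k·(-3) − 14·(-12))] + -111
       = 12·k + -3 = 81
⇒ k = 7.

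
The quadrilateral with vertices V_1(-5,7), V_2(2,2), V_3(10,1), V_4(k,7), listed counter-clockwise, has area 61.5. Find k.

The doubled signed area Σ (x_i y_{i+1} − x_{i+1} y_i) is linear in k.
With k=0 it equals 63; the coefficient of k is 6 (from the two edges through V_4).
So 6·k + 63 = 2·61.5 = 123 ⇒ k = 10.

10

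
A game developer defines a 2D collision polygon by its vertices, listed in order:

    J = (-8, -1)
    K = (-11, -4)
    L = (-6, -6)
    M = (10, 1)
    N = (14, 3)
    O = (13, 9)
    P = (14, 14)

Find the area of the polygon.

187

Apply Gauss's area formula: 2A = Σ (x_i·y_{i+1} − x_{i+1}·y_i), indices taken mod 7.
Cross-terms: 21, 42, 54, 16, 87, 56, 98  ⇒  Σ = 374
Area = |Σ|/2 = 187.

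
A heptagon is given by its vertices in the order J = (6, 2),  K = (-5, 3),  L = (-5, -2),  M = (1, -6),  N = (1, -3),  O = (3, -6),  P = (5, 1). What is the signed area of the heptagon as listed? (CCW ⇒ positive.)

64

Apply the shoelace (surveyor's) formula: 2A = Σ (x_i·y_{i+1} − x_{i+1}·y_i), indices taken mod 7.
Cross-terms: 28, 25, 32, 3, 3, 33, 4  ⇒  Σ = 128
Signed area = Σ/2 = 64 (positive ⇒ counter-clockwise traversal).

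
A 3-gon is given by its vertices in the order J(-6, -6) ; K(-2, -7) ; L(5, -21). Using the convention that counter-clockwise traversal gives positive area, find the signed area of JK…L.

-24.5

Apply Gauss's area formula: 2A = Σ (x_i·y_{i+1} − x_{i+1}·y_i), indices taken mod 3.
J→K: (-6)(-7) − (-2)(-6) = 30
K→L: (-2)(-21) − (5)(-7) = 77
L→J: (5)(-6) − (-6)(-21) = -156
Σ = -49
Signed area = Σ/2 = -24.5 (negative ⇒ clockwise traversal).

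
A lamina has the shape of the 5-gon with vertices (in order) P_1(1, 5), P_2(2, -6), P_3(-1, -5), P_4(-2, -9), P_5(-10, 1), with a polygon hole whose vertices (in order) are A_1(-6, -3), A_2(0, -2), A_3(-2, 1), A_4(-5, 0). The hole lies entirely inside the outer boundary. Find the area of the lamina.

Outer boundary:
Apply the surveyor's formula: 2A = Σ (x_i·y_{i+1} − x_{i+1}·y_i), indices taken mod 5.
Σ = (-16) + (-16) + (-1) + (-92) + (-51) = -176
Area = |Σ|/2 = 88.
Hole:
Apply the shoelace (surveyor's) formula: 2A = Σ (x_i·y_{i+1} − x_{i+1}·y_i), indices taken mod 4.
Σ = (12) + (-4) + (5) + (15) = 28
Area = |Σ|/2 = 14.
Net area = 88 − 14 = 74.

74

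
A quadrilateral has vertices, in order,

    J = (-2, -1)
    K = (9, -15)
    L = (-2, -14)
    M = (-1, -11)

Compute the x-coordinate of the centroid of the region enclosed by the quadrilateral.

Apply the shoelace (surveyor's) formula. First the cross-terms c_i = x_i·y_{i+1} − x_{i+1}·y_i:
  39, -156, 8, -21  ⇒  2A = -130, A = -65.
Then Σ (x_i + x_{i+1})·c_i = -780, so x̄ = -780 / (6·(-65)) = 2.

2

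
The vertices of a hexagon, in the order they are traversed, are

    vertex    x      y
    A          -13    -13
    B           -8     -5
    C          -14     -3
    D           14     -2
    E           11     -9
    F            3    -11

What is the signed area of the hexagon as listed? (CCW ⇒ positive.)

-197.5

Apply Gauss's area formula: 2A = Σ (x_i·y_{i+1} − x_{i+1}·y_i), indices taken mod 6.
Cross-terms: -39, -46, 70, -104, -94, -182  ⇒  Σ = -395
Signed area = Σ/2 = -197.5 (negative ⇒ clockwise traversal).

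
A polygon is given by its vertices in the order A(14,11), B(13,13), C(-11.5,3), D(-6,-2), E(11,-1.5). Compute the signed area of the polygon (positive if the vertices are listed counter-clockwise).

Apply Gauss's area formula: 2A = Σ (x_i·y_{i+1} − x_{i+1}·y_i), indices taken mod 5.
Cross-terms: 39, 188.5, 41, 31, 142  ⇒  Σ = 441.5
Signed area = Σ/2 = 220.75 (positive ⇒ counter-clockwise traversal).

220.75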